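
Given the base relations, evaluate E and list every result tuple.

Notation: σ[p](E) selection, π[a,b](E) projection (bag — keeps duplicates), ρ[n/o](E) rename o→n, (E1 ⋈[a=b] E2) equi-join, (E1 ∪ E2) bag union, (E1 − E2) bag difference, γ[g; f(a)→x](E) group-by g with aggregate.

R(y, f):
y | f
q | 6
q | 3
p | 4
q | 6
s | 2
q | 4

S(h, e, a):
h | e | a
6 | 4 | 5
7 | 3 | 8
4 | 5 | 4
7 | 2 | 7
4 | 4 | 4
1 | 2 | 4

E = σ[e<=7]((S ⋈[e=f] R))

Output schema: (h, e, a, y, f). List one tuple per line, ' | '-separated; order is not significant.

Subexpression sizes:
  S → 6
  R → 6
  (S ⋈[e=f] R) → 7
  σ[e<=7]((S ⋈[e=f] R)) → 7

== RESULT ==
h | e | a | y | f
1 | 2 | 4 | s | 2
4 | 4 | 4 | p | 4
4 | 4 | 4 | q | 4
6 | 4 | 5 | p | 4
6 | 4 | 5 | q | 4
7 | 2 | 7 | s | 2
7 | 3 | 8 | q | 3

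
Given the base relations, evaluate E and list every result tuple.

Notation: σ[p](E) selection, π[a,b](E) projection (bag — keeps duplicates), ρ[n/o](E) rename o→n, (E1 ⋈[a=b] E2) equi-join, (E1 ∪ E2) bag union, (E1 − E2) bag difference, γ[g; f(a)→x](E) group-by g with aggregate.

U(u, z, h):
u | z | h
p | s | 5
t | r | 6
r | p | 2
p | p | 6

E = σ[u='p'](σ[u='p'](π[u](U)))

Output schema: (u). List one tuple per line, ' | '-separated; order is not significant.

Per-node cardinality:
  U → 4
  π[u](U) → 4
  σ[u='p'](π[u](U)) → 2
  σ[u='p'](σ[u='p'](π[u](U))) → 2

== RESULT ==
u
p
p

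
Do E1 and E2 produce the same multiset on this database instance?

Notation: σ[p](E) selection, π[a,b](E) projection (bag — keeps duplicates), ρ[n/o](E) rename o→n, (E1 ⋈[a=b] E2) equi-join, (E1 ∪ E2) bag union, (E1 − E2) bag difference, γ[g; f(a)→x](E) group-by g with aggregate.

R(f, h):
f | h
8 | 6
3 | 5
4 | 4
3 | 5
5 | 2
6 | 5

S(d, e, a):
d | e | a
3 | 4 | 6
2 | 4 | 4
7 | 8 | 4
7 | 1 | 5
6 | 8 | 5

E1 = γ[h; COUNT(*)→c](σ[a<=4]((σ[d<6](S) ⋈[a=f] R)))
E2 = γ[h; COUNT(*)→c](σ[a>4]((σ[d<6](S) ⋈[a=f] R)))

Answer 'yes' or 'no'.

E1 row counts bottom-up:
  S → 5
  σ[d<6](S) → 2
  R → 6
  (σ[d<6](S) ⋈[a=f] R) → 2
  σ[a<=4]((σ[d<6](S) ⋈[a=f] R)) → 1
  γ[h; COUNT(*)→c](σ[a<=4]((σ[d<6](S) ⋈[a=f] R))) → 1
E2 row counts bottom-up:
  S → 5
  σ[d<6](S) → 2
  R → 6
  (σ[d<6](S) ⋈[a=f] R) → 2
  σ[a>4]((σ[d<6](S) ⋈[a=f] R)) → 1
  γ[h; COUNT(*)→c](σ[a>4]((σ[d<6](S) ⋈[a=f] R))) → 1

E1 result:
h | c
4 | 1
E2 result:
h | c
5 | 1
Witness: (4, 1) appears 1× in E1 but 0× in E2.

no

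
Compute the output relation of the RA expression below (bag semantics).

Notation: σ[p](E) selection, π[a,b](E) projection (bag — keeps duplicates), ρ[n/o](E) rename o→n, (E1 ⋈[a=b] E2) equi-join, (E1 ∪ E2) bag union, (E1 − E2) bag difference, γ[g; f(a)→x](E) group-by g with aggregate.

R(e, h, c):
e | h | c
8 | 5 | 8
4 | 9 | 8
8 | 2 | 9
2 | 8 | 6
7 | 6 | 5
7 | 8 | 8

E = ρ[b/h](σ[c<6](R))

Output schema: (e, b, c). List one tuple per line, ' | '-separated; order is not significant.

Row counts bottom-up:
  R → 6
  σ[c<6](R) → 1
  ρ[b/h](σ[c<6](R)) → 1

== RESULT ==
e | b | c
7 | 6 | 5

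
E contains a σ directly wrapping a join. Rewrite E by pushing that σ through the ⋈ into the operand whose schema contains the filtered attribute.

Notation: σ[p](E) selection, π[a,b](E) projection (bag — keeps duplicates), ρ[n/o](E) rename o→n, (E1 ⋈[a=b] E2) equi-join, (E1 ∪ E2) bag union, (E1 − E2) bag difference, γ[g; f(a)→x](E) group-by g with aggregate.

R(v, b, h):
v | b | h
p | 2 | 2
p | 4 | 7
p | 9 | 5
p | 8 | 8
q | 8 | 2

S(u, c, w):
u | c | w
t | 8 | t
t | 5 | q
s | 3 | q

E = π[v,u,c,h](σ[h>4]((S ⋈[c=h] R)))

σ filters on h, owned by the right side.
E' = π[v,u,c,h]((S ⋈[c=h] σ[h>4](R)))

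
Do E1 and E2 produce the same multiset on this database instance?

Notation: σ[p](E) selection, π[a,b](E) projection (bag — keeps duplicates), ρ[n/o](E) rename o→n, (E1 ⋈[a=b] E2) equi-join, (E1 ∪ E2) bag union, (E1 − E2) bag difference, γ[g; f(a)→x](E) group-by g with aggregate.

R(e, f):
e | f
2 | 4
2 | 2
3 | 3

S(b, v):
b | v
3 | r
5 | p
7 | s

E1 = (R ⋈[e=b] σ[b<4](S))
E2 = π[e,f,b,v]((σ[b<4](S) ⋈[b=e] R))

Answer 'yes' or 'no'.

E1 row counts bottom-up:
  R → 3
  S → 3
  σ[b<4](S) → 1
  (R ⋈[e=b] σ[b<4](S)) → 1
E2 row counts bottom-up:
  S → 3
  σ[b<4](S) → 1
  R → 3
  (σ[b<4](S) ⋈[b=e] R) → 1
  π[e,f,b,v]((σ[b<4](S) ⋈[b=e] R)) → 1

E1 and E2 produce the same multiset:
e | f | b | v
3 | 3 | 3 | r

yes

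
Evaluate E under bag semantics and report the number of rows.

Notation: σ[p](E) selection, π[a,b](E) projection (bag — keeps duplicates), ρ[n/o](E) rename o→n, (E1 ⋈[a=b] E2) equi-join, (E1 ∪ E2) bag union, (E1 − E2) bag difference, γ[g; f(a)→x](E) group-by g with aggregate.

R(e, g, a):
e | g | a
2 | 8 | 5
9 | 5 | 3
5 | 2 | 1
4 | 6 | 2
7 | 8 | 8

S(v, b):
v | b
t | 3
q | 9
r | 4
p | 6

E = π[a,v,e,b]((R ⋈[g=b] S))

Stepwise |·|:
  R → 5
  S → 4
  (R ⋈[g=b] S) → 1
  π[a,v,e,b]((R ⋈[g=b] S)) → 1

|E| = 1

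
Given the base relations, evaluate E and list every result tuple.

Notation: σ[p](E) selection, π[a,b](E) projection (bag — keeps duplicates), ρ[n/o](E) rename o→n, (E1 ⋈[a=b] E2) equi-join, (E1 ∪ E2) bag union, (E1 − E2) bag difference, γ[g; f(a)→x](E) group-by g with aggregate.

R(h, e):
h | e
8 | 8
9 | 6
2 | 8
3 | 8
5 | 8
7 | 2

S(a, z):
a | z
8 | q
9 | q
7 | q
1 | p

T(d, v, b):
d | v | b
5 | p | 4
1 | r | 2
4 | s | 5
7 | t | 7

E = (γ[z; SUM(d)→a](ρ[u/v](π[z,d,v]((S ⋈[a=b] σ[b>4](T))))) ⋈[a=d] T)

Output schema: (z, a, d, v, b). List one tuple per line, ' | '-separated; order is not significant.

Stepwise |·|:
  S → 4
  T → 4
  σ[b>4](T) → 2
  (S ⋈[a=b] σ[b>4](T)) → 1
  π[z,d,v]((S ⋈[a=b] σ[b>4](T))) → 1
  ρ[u/v](π[z,d,v]((S ⋈[a=b] σ[b>4](T)))) → 1
  γ[z; SUM(d)→a](ρ[u/v](π[z,d,v]((S ⋈[a=b] σ[b>4](T))))) → 1
  T → 4
  (γ[z; SUM(d)→a](ρ[u/v](π[z,d,v]((S ⋈[a=b] σ[b>4](T))))) ⋈[a=d] T) → 1

== RESULT ==
z | a | d | v | b
q | 7 | 7 | t | 7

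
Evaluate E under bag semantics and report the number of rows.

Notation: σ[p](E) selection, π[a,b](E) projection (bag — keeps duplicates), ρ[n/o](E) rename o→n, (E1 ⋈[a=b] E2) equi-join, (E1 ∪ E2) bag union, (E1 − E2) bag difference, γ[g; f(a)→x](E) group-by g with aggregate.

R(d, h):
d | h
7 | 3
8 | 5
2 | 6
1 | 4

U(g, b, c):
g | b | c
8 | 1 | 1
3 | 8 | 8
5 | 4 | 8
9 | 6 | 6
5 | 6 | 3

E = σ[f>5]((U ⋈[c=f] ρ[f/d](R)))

Subexpression sizes:
  U → 5
  R → 4
  ρ[f/d](R) → 4
  (U ⋈[c=f] ρ[f/d](R)) → 3
  σ[f>5]((U ⋈[c=f] ρ[f/d](R))) → 2

|E| = 2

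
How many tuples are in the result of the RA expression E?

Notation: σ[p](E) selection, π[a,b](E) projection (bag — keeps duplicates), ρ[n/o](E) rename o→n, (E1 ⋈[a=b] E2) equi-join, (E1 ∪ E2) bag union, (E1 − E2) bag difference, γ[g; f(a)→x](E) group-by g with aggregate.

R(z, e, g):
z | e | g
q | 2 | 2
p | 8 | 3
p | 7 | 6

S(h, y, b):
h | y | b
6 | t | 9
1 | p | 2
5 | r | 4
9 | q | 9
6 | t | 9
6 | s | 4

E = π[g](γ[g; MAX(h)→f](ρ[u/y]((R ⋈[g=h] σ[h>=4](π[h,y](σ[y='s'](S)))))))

Row counts bottom-up:
  R → 3
  S → 6
  σ[y='s'](S) → 1
  π[h,y](σ[y='s'](S)) → 1
  σ[h>=4](π[h,y](σ[y='s'](S))) → 1
  (R ⋈[g=h] σ[h>=4](π[h,y](σ[y='s'](S)))) → 1
  ρ[u/y]((R ⋈[g=h] σ[h>=4](π[h,y](σ[y='s'](S))))) → 1
  γ[g; MAX(h)→f](ρ[u/y]((R ⋈[g=h] σ[h>=4](π[h,y](σ[y='s'](S)))))) → 1
  π[g](γ[g; MAX(h)→f](ρ[u/y]((R ⋈[g=h] σ[h>=4](π[h,y](σ[y='s'](S))))))) → 1

|E| = 1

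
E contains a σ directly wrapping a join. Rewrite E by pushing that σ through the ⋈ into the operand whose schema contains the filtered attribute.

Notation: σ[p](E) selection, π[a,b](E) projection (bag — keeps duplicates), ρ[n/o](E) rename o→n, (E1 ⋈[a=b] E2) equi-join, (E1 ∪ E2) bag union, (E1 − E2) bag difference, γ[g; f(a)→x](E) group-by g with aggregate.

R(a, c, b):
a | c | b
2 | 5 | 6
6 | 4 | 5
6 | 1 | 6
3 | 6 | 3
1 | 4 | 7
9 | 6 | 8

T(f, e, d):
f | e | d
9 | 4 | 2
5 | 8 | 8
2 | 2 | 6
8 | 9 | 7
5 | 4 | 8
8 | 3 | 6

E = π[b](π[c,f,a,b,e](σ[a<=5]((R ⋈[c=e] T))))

σ filters on a, owned by the left side.
E' = π[b](π[c,f,a,b,e]((σ[a<=5](R) ⋈[c=e] T)))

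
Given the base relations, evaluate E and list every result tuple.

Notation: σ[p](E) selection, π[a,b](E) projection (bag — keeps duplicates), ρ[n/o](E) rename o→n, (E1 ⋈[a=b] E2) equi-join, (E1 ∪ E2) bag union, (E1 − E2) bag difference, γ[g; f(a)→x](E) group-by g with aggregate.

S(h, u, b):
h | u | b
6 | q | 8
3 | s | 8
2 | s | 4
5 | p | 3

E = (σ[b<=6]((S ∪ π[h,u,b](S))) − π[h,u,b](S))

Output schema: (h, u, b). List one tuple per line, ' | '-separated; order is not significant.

Subexpression sizes:
  S → 4
  S → 4
  π[h,u,b](S) → 4
  (S ∪ π[h,u,b](S)) → 8
  σ[b<=6]((S ∪ π[h,u,b](S))) → 4
  S → 4
  π[h,u,b](S) → 4
  (σ[b<=6]((S ∪ π[h,u,b](S))) − π[h,u,b](S)) → 2

== RESULT ==
h | u | b
2 | s | 4
5 | p | 3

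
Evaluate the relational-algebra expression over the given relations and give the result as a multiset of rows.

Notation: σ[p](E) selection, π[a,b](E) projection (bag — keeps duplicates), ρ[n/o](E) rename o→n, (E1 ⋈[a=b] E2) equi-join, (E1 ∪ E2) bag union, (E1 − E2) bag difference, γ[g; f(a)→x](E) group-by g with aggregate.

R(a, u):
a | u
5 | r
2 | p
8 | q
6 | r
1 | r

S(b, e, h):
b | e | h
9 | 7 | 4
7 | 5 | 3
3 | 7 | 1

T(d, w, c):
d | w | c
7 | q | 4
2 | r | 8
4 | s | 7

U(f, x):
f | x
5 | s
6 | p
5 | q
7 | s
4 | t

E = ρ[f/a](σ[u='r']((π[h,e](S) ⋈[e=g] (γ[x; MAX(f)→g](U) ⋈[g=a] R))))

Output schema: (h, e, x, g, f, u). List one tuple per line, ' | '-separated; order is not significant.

Per-node cardinality:
  S → 3
  π[h,e](S) → 3
  U → 5
  γ[x; MAX(f)→g](U) → 4
  R → 5
  (γ[x; MAX(f)→g](U) ⋈[g=a] R) → 2
  (π[h,e](S) ⋈[e=g] (γ[x; MAX(f)→g](U) ⋈[g=a] R)) → 1
  σ[u='r']((π[h,e](S) ⋈[e=g] (γ[x; MAX(f)→g](U) ⋈[g=a] R))) → 1
  ρ[f/a](σ[u='r']((π[h,e](S) ⋈[e=g] (γ[x; MAX(f)→g](U) ⋈[g=a] R)))) → 1

== RESULT ==
h | e | x | g | f | u
3 | 5 | q | 5 | 5 | r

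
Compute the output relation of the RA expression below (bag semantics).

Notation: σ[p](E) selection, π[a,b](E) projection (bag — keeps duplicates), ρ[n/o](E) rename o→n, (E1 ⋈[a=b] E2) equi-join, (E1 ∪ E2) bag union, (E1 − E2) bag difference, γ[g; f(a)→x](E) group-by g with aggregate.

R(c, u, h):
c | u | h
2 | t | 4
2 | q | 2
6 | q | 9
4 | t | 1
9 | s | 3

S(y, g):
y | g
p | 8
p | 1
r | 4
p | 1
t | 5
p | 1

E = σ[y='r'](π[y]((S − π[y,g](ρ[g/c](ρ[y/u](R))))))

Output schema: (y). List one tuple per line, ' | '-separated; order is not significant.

Per-node cardinality:
  S → 6
  R → 5
  ρ[y/u](R) → 5
  ρ[g/c](ρ[y/u](R)) → 5
  π[y,g](ρ[g/c](ρ[y/u](R))) → 5
  (S − π[y,g](ρ[g/c](ρ[y/u](R)))) → 6
  π[y]((S − π[y,g](ρ[g/c](ρ[y/u](R))))) → 6
  σ[y='r'](π[y]((S − π[y,g](ρ[g/c](ρ[y/u](R)))))) → 1

== RESULT ==
y
r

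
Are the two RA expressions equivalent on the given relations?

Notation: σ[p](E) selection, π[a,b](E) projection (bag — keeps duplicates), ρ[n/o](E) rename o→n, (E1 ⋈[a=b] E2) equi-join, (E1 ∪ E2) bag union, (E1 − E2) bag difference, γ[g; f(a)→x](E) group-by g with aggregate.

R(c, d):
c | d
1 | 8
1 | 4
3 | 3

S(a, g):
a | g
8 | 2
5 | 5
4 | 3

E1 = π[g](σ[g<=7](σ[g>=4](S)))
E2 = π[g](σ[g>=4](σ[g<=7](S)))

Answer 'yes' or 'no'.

E1 subexpression sizes:
  S → 3
  σ[g>=4](S) → 1
  σ[g<=7](σ[g>=4](S)) → 1
  π[g](σ[g<=7](σ[g>=4](S))) → 1
E2 subexpression sizes:
  S → 3
  σ[g<=7](S) → 3
  σ[g>=4](σ[g<=7](S)) → 1
  π[g](σ[g>=4](σ[g<=7](S))) → 1

E1 and E2 produce the same multiset:
g
5

yes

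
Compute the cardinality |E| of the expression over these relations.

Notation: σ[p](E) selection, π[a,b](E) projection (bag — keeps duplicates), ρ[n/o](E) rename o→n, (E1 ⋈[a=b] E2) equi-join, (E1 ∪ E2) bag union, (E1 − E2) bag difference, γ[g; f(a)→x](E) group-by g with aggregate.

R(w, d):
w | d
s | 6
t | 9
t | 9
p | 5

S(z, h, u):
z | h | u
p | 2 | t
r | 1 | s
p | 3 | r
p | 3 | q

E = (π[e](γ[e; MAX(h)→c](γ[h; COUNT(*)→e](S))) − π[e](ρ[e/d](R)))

Stepwise |·|:
  S → 4
  γ[h; COUNT(*)→e](S) → 3
  γ[e; MAX(h)→c](γ[h; COUNT(*)→e](S)) → 2
  π[e](γ[e; MAX(h)→c](γ[h; COUNT(*)→e](S))) → 2
  R → 4
  ρ[e/d](R) → 4
  π[e](ρ[e/d](R)) → 4
  (π[e](γ[e; MAX(h)→c](γ[h; COUNT(*)→e](S))) − π[e](ρ[e/d](R))) → 2

|E| = 2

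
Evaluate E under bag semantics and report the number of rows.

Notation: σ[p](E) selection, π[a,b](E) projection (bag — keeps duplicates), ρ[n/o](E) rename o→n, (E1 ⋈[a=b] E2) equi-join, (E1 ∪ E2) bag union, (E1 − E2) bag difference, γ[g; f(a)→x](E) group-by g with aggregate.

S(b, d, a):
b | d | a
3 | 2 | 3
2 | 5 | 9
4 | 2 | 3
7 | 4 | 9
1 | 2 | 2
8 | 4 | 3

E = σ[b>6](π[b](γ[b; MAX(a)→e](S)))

Per-node cardinality:
  S → 6
  γ[b; MAX(a)→e](S) → 6
  π[b](γ[b; MAX(a)→e](S)) → 6
  σ[b>6](π[b](γ[b; MAX(a)→e](S))) → 2

|E| = 2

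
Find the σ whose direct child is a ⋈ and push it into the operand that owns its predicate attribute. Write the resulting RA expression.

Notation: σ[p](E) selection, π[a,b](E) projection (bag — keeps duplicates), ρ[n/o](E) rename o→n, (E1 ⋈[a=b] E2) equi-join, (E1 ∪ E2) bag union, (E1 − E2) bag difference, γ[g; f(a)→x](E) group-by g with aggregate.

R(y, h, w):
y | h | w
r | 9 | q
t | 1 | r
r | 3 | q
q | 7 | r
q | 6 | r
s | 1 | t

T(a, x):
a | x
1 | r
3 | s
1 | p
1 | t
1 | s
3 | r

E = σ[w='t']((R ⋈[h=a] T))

σ filters on w, owned by the left side.
E' = (σ[w='t'](R) ⋈[h=a] T)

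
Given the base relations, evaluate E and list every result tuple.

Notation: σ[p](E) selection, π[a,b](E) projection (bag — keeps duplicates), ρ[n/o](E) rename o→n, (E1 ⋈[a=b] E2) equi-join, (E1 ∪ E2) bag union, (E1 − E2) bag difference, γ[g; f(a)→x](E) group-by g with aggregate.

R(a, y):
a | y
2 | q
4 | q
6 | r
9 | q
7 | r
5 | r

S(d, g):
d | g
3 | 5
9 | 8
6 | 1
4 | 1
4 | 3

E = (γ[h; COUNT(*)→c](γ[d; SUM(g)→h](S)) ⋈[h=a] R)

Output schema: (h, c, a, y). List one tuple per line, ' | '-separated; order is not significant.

Subexpression sizes:
  S → 5
  γ[d; SUM(g)→h](S) → 4
  γ[h; COUNT(*)→c](γ[d; SUM(g)→h](S)) → 4
  R → 6
  (γ[h; COUNT(*)→c](γ[d; SUM(g)→h](S)) ⋈[h=a] R) → 2

== RESULT ==
h | c | a | y
4 | 1 | 4 | q
5 | 1 | 5 | r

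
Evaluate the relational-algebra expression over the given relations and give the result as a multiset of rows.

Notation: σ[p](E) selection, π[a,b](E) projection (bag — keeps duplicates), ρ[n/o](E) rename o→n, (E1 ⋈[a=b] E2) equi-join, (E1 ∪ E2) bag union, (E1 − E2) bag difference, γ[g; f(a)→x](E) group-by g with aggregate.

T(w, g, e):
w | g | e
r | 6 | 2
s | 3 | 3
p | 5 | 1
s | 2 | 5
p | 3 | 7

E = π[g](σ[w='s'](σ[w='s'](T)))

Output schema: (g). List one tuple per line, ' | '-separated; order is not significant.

Row counts bottom-up:
  T → 5
  σ[w='s'](T) → 2
  σ[w='s'](σ[w='s'](T)) → 2
  π[g](σ[w='s'](σ[w='s'](T))) → 2

== RESULT ==
g
2
3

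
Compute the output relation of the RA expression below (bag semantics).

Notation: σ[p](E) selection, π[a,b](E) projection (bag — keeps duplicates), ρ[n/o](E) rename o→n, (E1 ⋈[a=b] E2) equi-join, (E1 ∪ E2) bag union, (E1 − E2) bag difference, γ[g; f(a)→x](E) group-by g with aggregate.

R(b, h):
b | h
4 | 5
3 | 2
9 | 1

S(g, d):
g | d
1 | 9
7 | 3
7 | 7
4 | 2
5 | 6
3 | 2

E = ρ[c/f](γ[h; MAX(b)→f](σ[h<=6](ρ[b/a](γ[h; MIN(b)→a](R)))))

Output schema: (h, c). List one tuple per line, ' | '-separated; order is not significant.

Per-node cardinality:
  R → 3
  γ[h; MIN(b)→a](R) → 3
  ρ[b/a](γ[h; MIN(b)→a](R)) → 3
  σ[h<=6](ρ[b/a](γ[h; MIN(b)→a](R))) → 3
  γ[h; MAX(b)→f](σ[h<=6](ρ[b/a](γ[h; MIN(b)→a](R)))) → 3
  ρ[c/f](γ[h; MAX(b)→f](σ[h<=6](ρ[b/a](γ[h; MIN(b)→a](R))))) → 3

== RESULT ==
h | c
1 | 9
2 | 3
5 | 4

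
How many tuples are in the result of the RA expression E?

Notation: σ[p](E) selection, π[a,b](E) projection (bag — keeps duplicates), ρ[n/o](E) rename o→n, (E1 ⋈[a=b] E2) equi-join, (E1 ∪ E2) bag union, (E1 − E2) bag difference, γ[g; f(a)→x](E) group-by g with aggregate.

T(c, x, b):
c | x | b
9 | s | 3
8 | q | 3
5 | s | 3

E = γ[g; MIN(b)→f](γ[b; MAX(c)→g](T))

Subexpression sizes:
  T → 3
  γ[b; MAX(c)→g](T) → 1
  γ[g; MIN(b)→f](γ[b; MAX(c)→g](T)) → 1

|E| = 1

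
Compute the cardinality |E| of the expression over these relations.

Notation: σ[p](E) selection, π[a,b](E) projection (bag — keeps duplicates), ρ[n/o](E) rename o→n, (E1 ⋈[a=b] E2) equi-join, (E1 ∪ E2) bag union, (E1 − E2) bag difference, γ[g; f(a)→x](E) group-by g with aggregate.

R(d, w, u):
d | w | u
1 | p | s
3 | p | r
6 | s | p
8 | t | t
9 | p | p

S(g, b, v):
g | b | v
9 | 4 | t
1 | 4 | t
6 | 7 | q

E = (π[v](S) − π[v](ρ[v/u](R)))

Row counts bottom-up:
  S → 3
  π[v](S) → 3
  R → 5
  ρ[v/u](R) → 5
  π[v](ρ[v/u](R)) → 5
  (π[v](S) − π[v](ρ[v/u](R))) → 2

|E| = 2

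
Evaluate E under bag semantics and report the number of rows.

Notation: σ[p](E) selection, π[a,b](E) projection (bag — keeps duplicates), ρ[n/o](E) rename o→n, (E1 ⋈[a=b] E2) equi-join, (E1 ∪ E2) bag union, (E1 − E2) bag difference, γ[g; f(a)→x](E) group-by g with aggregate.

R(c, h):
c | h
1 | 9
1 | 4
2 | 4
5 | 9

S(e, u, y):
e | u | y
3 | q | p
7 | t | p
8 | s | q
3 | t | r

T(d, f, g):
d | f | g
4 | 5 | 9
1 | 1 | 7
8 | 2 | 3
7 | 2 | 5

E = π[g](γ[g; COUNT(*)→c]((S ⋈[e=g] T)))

Per-node cardinality:
  S → 4
  T → 4
  (S ⋈[e=g] T) → 3
  γ[g; COUNT(*)→c]((S ⋈[e=g] T)) → 2
  π[g](γ[g; COUNT(*)→c]((S ⋈[e=g] T))) → 2

|E| = 2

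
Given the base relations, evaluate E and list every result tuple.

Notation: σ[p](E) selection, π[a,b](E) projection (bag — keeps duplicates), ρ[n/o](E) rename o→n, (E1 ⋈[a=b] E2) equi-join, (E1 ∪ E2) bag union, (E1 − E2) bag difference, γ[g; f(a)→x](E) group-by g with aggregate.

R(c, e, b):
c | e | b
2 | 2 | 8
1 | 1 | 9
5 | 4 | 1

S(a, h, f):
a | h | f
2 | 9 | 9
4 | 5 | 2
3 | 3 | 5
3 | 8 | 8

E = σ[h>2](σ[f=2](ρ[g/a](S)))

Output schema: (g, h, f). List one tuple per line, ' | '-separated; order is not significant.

Per-node cardinality:
  S → 4
  ρ[g/a](S) → 4
  σ[f=2](ρ[g/a](S)) → 1
  σ[h>2](σ[f=2](ρ[g/a](S))) → 1

== RESULT ==
g | h | f
4 | 5 | 2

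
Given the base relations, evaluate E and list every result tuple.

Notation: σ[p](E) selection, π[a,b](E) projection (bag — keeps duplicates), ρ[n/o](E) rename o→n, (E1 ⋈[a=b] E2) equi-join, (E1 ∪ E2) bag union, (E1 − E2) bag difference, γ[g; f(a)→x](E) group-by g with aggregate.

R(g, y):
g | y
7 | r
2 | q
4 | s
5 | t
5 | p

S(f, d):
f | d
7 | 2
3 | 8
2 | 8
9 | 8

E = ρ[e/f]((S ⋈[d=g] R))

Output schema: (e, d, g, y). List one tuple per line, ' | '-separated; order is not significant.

Per-node cardinality:
  S → 4
  R → 5
  (S ⋈[d=g] R) → 1
  ρ[e/f]((S ⋈[d=g] R)) → 1

== RESULT ==
e | d | g | y
7 | 2 | 2 | q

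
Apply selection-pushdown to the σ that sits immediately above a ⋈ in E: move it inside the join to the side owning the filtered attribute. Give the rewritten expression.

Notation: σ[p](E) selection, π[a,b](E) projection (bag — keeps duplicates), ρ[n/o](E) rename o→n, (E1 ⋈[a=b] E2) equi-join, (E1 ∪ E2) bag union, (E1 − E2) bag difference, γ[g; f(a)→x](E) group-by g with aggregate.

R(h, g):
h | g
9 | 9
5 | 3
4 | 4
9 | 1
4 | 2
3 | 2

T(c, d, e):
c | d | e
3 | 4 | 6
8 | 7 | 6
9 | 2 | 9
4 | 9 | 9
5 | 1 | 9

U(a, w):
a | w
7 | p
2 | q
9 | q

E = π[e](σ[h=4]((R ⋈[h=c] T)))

σ filters on h, owned by the left side.
E' = π[e]((σ[h=4](R) ⋈[h=c] T))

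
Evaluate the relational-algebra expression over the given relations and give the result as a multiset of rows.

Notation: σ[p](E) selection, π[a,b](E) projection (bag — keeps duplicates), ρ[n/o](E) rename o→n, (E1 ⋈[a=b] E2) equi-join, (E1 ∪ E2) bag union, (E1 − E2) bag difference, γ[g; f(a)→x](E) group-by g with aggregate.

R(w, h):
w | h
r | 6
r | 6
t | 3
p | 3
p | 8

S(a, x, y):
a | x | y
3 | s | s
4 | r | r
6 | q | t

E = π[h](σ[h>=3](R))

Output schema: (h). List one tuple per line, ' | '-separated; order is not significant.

Per-node cardinality:
  R → 5
  σ[h>=3](R) → 5
  π[h](σ[h>=3](R)) → 5

== RESULT ==
h
3
3
6
6
8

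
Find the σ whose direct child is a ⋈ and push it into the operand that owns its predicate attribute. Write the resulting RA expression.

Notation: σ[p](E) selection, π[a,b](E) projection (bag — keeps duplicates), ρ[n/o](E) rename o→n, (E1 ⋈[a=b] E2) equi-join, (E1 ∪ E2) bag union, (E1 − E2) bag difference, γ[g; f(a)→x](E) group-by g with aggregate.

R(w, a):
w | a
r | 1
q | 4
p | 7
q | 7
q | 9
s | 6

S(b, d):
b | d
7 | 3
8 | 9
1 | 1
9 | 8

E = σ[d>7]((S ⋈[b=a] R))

σ filters on d, owned by the left side.
E' = (σ[d>7](S) ⋈[b=a] R)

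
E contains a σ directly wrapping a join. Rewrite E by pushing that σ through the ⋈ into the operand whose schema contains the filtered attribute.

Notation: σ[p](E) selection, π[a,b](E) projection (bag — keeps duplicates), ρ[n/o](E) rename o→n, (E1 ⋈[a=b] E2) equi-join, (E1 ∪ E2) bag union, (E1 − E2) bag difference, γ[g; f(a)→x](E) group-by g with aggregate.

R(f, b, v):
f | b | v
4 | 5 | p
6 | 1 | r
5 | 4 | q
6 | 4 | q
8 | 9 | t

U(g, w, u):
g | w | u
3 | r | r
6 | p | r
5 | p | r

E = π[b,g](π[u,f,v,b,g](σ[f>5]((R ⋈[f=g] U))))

σ filters on f, owned by the left side.
E' = π[b,g](π[u,f,v,b,g]((σ[f>5](R) ⋈[f=g] U)))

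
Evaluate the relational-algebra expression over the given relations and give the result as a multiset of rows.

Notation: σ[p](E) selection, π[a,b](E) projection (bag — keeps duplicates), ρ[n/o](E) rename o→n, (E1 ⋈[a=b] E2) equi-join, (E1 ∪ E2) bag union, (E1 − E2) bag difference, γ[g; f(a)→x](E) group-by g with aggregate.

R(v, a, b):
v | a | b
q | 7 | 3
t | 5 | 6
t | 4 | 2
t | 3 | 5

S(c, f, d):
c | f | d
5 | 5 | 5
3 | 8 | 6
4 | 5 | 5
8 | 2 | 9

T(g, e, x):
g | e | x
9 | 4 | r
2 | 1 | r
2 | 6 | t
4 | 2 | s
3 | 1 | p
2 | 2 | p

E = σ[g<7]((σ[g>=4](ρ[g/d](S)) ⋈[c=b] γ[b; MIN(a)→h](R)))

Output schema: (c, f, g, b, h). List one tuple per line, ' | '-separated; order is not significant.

Subexpression sizes:
  S → 4
  ρ[g/d](S) → 4
  σ[g>=4](ρ[g/d](S)) → 4
  R → 4
  γ[b; MIN(a)→h](R) → 4
  (σ[g>=4](ρ[g/d](S)) ⋈[c=b] γ[b; MIN(a)→h](R)) → 2
  σ[g<7]((σ[g>=4](ρ[g/d](S)) ⋈[c=b] γ[b; MIN(a)→h](R))) → 2

== RESULT ==
c | f | g | b | h
3 | 8 | 6 | 3 | 7
5 | 5 | 5 | 5 | 3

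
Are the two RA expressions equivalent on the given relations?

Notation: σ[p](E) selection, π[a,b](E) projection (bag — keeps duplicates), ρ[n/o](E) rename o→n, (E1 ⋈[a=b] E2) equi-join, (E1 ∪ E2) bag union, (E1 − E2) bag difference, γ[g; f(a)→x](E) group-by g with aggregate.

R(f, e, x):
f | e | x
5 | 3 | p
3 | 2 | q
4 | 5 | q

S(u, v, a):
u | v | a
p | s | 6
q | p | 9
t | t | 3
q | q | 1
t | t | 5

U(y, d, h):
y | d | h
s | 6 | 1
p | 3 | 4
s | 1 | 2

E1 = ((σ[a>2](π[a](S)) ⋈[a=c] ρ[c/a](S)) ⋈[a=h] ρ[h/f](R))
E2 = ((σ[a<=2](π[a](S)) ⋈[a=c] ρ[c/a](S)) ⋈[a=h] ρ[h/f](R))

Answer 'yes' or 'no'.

E1 row counts bottom-up:
  S → 5
  π[a](S) → 5
  σ[a>2](π[a](S)) → 4
  S → 5
  ρ[c/a](S) → 5
  (σ[a>2](π[a](S)) ⋈[a=c] ρ[c/a](S)) → 4
  R → 3
  ρ[h/f](R) → 3
  ((σ[a>2](π[a](S)) ⋈[a=c] ρ[c/a](S)) ⋈[a=h] ρ[h/f](R)) → 2
E2 row counts bottom-up:
  S → 5
  π[a](S) → 5
  σ[a<=2](π[a](S)) → 1
  S → 5
  ρ[c/a](S) → 5
  (σ[a<=2](π[a](S)) ⋈[a=c] ρ[c/a](S)) → 1
  R → 3
  ρ[h/f](R) → 3
  ((σ[a<=2](π[a](S)) ⋈[a=c] ρ[c/a](S)) ⋈[a=h] ρ[h/f](R)) → 0

E1 result:
a | u | v | c | h | e | x
3 | t | t | 3 | 3 | 2 | q
5 | t | t | 5 | 5 | 3 | p
E2 result:
a | u | v | c | h | e | x
(0 rows)
Witness: (5, 't', 't', 5, 5, 3, 'p') appears 1× in E1 but 0× in E2.

no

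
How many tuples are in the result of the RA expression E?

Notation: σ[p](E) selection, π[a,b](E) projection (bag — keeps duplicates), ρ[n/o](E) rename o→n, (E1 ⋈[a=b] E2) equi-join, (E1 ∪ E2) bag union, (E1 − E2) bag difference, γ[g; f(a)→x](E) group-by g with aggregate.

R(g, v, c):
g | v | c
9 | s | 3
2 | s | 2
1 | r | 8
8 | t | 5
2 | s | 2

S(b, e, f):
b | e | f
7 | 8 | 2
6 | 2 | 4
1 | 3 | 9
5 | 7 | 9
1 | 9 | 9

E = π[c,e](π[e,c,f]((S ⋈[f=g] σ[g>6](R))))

Row counts bottom-up:
  S → 5
  R → 5
  σ[g>6](R) → 2
  (S ⋈[f=g] σ[g>6](R)) → 3
  π[e,c,f]((S ⋈[f=g] σ[g>6](R))) → 3
  π[c,e](π[e,c,f]((S ⋈[f=g] σ[g>6](R)))) → 3

|E| = 3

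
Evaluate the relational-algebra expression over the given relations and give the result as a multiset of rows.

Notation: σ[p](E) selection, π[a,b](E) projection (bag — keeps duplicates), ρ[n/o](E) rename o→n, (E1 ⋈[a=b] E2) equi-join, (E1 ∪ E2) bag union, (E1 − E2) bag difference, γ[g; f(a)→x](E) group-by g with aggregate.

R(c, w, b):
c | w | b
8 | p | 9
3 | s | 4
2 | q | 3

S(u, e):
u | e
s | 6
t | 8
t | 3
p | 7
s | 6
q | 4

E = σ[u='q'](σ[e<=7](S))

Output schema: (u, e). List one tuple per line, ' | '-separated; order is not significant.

Per-node cardinality:
  S → 6
  σ[e<=7](S) → 5
  σ[u='q'](σ[e<=7](S)) → 1

== RESULT ==
u | e
q | 4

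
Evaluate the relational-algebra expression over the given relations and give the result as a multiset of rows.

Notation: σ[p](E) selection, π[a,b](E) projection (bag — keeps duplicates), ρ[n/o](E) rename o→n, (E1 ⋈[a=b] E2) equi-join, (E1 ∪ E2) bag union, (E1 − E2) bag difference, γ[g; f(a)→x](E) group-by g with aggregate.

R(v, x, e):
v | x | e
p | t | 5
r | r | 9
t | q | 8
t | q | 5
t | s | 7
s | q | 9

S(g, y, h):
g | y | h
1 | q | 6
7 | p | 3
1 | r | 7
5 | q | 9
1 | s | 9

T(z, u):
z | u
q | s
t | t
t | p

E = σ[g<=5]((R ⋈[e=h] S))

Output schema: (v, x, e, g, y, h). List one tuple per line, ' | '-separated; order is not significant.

Subexpression sizes:
  R → 6
  S → 5
  (R ⋈[e=h] S) → 5
  σ[g<=5]((R ⋈[e=h] S)) → 5

== RESULT ==
v | x | e | g | y | h
r | r | 9 | 1 | s | 9
r | r | 9 | 5 | q | 9
s | q | 9 | 1 | s | 9
s | q | 9 | 5 | q | 9
t | s | 7 | 1 | r | 7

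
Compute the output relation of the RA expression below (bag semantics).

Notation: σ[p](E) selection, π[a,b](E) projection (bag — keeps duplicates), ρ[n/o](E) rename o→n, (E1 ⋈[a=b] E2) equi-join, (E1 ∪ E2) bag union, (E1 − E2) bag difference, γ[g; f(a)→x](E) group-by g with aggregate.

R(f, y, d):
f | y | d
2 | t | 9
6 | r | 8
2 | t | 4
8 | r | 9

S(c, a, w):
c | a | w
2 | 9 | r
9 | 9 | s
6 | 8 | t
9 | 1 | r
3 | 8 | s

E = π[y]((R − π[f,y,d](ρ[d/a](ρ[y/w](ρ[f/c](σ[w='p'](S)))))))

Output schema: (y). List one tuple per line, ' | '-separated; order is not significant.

Row counts bottom-up:
  R → 4
  S → 5
  σ[w='p'](S) → 0
  ρ[f/c](σ[w='p'](S)) → 0
  ρ[y/w](ρ[f/c](σ[w='p'](S))) → 0
  ρ[d/a](ρ[y/w](ρ[f/c](σ[w='p'](S)))) → 0
  π[f,y,d](ρ[d/a](ρ[y/w](ρ[f/c](σ[w='p'](S))))) → 0
  (R − π[f,y,d](ρ[d/a](ρ[y/w](ρ[f/c](σ[w='p'](S)))))) → 4
  π[y]((R − π[f,y,d](ρ[d/a](ρ[y/w](ρ[f/c](σ[w='p'](S))))))) → 4

== RESULT ==
y
r
r
t
t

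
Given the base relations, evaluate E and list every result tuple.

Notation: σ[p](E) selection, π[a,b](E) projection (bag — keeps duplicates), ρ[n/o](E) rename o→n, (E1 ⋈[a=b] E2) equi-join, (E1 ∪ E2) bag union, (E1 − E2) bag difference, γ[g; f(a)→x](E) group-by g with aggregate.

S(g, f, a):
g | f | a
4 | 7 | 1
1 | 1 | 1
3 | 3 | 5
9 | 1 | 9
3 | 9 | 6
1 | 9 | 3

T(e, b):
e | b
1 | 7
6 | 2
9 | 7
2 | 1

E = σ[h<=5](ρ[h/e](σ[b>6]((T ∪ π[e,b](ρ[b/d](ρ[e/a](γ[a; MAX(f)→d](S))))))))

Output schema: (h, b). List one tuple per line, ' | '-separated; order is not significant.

Row counts bottom-up:
  T → 4
  S → 6
  γ[a; MAX(f)→d](S) → 5
  ρ[e/a](γ[a; MAX(f)→d](S)) → 5
  ρ[b/d](ρ[e/a](γ[a; MAX(f)→d](S))) → 5
  π[e,b](ρ[b/d](ρ[e/a](γ[a; MAX(f)→d](S)))) → 5
  (T ∪ π[e,b](ρ[b/d](ρ[e/a](γ[a; MAX(f)→d](S))))) → 9
  σ[b>6]((T ∪ π[e,b](ρ[b/d](ρ[e/a](γ[a; MAX(f)→d](S)))))) → 5
  ρ[h/e](σ[b>6]((T ∪ π[e,b](ρ[b/d](ρ[e/a](γ[a; MAX(f)→d](S))))))) → 5
  σ[h<=5](ρ[h/e](σ[b>6]((T ∪ π[e,b](ρ[b/d](ρ[e/a](γ[a; MAX(f)→d](S)))))))) → 3

== RESULT ==
h | b
1 | 7
1 | 7
3 | 9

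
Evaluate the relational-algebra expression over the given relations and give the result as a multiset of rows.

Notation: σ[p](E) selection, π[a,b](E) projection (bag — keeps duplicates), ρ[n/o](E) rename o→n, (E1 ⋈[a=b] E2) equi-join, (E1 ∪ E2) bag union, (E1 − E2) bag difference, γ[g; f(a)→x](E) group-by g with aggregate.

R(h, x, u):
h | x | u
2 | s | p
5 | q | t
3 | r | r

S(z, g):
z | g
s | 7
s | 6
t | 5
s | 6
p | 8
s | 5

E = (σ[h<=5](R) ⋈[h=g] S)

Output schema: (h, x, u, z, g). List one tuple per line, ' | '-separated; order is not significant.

Row counts bottom-up:
  R → 3
  σ[h<=5](R) → 3
  S → 6
  (σ[h<=5](R) ⋈[h=g] S) → 2

== RESULT ==
h | x | u | z | g
5 | q | t | s | 5
5 | q | t | t | 5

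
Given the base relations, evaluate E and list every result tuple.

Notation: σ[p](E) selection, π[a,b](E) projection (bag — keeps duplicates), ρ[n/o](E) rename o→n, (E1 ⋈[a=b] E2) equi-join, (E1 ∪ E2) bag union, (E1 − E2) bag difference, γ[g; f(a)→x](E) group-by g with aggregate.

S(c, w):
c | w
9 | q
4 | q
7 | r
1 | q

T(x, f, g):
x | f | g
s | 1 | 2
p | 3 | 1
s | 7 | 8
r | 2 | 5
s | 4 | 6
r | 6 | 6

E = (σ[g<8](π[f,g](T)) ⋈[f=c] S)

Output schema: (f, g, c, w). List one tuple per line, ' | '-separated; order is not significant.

Subexpression sizes:
  T → 6
  π[f,g](T) → 6
  σ[g<8](π[f,g](T)) → 5
  S → 4
  (σ[g<8](π[f,g](T)) ⋈[f=c] S) → 2

== RESULT ==
f | g | c | w
1 | 2 | 1 | q
4 | 6 | 4 | q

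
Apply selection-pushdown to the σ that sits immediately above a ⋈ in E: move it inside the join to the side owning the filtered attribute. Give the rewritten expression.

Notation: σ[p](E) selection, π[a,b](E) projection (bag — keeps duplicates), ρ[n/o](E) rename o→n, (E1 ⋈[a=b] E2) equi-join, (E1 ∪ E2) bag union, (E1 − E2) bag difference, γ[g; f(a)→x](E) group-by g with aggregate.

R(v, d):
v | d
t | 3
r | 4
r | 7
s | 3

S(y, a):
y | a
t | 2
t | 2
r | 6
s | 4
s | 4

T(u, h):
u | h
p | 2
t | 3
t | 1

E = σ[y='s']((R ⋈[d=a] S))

σ filters on y, owned by the right side.
E' = (R ⋈[d=a] σ[y='s'](S))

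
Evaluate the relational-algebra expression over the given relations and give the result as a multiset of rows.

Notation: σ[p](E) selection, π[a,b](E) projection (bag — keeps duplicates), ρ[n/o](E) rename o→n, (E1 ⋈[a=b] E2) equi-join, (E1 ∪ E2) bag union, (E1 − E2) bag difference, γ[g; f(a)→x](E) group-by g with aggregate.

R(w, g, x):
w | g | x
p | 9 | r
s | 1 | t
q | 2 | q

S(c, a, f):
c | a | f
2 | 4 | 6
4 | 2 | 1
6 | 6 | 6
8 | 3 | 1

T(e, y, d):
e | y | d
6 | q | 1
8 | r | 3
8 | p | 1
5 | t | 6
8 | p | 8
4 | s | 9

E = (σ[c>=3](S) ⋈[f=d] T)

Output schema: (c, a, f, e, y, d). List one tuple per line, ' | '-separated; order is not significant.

Stepwise |·|:
  S → 4
  σ[c>=3](S) → 3
  T → 6
  (σ[c>=3](S) ⋈[f=d] T) → 5

== RESULT ==
c | a | f | e | y | d
4 | 2 | 1 | 6 | q | 1
4 | 2 | 1 | 8 | p | 1
6 | 6 | 6 | 5 | t | 6
8 | 3 | 1 | 6 | q | 1
8 | 3 | 1 | 8 | p | 1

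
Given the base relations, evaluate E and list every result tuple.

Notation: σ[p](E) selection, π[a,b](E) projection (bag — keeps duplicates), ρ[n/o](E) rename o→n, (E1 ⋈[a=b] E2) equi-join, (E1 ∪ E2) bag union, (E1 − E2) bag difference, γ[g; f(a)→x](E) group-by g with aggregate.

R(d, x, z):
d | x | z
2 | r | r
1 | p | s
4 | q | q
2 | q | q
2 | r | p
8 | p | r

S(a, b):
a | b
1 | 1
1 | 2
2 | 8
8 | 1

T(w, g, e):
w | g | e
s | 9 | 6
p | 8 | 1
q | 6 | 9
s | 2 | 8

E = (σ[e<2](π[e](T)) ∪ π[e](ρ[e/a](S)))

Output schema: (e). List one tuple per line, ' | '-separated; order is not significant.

Row counts bottom-up:
  T → 4
  π[e](T) → 4
  σ[e<2](π[e](T)) → 1
  S → 4
  ρ[e/a](S) → 4
  π[e](ρ[e/a](S)) → 4
  (σ[e<2](π[e](T)) ∪ π[e](ρ[e/a](S))) → 5

== RESULT ==
e
1
1
1
2
8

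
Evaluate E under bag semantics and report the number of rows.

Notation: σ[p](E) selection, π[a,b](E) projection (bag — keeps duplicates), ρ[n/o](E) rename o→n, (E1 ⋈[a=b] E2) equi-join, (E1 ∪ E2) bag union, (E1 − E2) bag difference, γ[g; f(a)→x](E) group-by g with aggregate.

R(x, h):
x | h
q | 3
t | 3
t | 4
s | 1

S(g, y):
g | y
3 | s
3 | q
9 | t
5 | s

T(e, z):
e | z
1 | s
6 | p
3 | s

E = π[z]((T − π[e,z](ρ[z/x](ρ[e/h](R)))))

Subexpression sizes:
  T → 3
  R → 4
  ρ[e/h](R) → 4
  ρ[z/x](ρ[e/h](R)) → 4
  π[e,z](ρ[z/x](ρ[e/h](R))) → 4
  (T − π[e,z](ρ[z/x](ρ[e/h](R)))) → 2
  π[z]((T − π[e,z](ρ[z/x](ρ[e/h](R))))) → 2

|E| = 2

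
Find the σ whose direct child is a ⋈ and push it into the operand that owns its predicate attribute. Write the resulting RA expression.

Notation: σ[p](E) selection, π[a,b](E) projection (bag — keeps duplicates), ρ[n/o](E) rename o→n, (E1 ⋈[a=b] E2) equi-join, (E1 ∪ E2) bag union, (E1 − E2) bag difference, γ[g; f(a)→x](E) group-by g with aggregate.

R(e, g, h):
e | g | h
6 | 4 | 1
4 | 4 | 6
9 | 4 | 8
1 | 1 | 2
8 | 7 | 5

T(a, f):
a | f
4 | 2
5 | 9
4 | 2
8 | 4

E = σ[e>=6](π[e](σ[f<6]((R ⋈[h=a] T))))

σ filters on f, owned by the right side.
E' = σ[e>=6](π[e]((R ⋈[h=a] σ[f<6](T))))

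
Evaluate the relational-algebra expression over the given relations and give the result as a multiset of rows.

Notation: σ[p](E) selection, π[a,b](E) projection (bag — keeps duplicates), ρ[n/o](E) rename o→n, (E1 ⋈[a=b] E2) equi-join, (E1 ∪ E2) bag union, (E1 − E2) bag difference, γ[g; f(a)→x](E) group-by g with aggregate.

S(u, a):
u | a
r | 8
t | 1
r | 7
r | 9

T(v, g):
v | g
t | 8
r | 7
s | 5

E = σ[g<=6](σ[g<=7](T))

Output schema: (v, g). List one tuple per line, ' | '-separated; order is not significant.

Row counts bottom-up:
  T → 3
  σ[g<=7](T) → 2
  σ[g<=6](σ[g<=7](T)) → 1

== RESULT ==
v | g
s | 5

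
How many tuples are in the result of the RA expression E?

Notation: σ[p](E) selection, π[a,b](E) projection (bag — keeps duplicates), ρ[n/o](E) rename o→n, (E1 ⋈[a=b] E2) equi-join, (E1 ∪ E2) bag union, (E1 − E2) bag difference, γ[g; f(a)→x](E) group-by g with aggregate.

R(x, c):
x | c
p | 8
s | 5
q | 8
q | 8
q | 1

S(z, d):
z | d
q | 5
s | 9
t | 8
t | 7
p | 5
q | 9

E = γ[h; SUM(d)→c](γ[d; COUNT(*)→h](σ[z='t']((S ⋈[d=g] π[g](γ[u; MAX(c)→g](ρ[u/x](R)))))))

Stepwise |·|:
  S → 6
  R → 5
  ρ[u/x](R) → 5
  γ[u; MAX(c)→g](ρ[u/x](R)) → 3
  π[g](γ[u; MAX(c)→g](ρ[u/x](R))) → 3
  (S ⋈[d=g] π[g](γ[u; MAX(c)→g](ρ[u/x](R)))) → 4
  σ[z='t']((S ⋈[d=g] π[g](γ[u; MAX(c)→g](ρ[u/x](R))))) → 2
  γ[d; COUNT(*)→h](σ[z='t']((S ⋈[d=g] π[g](γ[u; MAX(c)→g](ρ[u/x](R)))))) → 1
  γ[h; SUM(d)→c](γ[d; COUNT(*)→h](σ[z='t']((S ⋈[d=g] π[g](γ[u; MAX(c)→g](ρ[u/x](R))))))) → 1

|E| = 1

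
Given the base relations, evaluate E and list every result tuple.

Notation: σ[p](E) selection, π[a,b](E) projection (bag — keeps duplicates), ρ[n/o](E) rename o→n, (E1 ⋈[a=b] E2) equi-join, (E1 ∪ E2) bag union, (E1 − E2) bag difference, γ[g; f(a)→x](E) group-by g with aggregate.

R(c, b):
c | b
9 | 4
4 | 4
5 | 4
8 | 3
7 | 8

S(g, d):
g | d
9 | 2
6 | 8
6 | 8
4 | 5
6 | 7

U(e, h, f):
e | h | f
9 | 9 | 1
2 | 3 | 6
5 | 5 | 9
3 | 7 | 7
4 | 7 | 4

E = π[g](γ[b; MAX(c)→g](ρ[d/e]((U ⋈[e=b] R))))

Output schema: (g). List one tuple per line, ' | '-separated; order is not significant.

Row counts bottom-up:
  U → 5
  R → 5
  (U ⋈[e=b] R) → 4
  ρ[d/e]((U ⋈[e=b] R)) → 4
  γ[b; MAX(c)→g](ρ[d/e]((U ⋈[e=b] R))) → 2
  π[g](γ[b; MAX(c)→g](ρ[d/e]((U ⋈[e=b] R)))) → 2

== RESULT ==
g
8
9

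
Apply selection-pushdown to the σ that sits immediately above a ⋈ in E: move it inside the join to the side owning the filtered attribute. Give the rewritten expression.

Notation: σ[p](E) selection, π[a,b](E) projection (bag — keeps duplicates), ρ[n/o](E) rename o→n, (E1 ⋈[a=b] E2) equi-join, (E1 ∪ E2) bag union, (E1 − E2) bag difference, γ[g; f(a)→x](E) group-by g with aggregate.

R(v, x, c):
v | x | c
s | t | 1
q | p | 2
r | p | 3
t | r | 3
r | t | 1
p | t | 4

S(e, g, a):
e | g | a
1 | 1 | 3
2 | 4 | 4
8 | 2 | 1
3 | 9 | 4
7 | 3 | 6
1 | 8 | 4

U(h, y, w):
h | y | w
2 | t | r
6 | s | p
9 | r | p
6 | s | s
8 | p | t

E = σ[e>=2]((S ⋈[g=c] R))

σ filters on e, owned by the left side.
E' = (σ[e>=2](S) ⋈[g=c] R)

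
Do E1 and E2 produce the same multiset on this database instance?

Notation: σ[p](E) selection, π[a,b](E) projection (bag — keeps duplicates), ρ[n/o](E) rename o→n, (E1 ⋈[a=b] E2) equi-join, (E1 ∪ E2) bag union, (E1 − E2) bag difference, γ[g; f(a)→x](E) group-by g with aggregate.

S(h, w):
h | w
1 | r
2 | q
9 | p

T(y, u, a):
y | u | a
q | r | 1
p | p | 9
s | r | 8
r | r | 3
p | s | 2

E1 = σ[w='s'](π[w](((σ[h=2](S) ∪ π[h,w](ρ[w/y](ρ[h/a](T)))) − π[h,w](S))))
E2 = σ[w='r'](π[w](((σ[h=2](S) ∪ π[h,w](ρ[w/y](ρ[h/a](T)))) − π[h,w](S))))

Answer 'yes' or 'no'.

E1 per-node cardinality:
  S → 3
  σ[h=2](S) → 1
  T → 5
  ρ[h/a](T) → 5
  ρ[w/y](ρ[h/a](T)) → 5
  π[h,w](ρ[w/y](ρ[h/a](T))) → 5
  (σ[h=2](S) ∪ π[h,w](ρ[w/y](ρ[h/a](T)))) → 6
  S → 3
  π[h,w](S) → 3
  ((σ[h=2](S) ∪ π[h,w](ρ[w/y](ρ[h/a](T)))) − π[h,w](S)) → 4
  π[w](((σ[h=2](S) ∪ π[h,w](ρ[w/y](ρ[h/a](T)))) − π[h,w](S))) → 4
  σ[w='s'](π[w](((σ[h=2](S) ∪ π[h,w](ρ[w/y](ρ[h/a](T)))) − π[h,w](S)))) → 1
E2 per-node cardinality:
  S → 3
  σ[h=2](S) → 1
  T → 5
  ρ[h/a](T) → 5
  ρ[w/y](ρ[h/a](T)) → 5
  π[h,w](ρ[w/y](ρ[h/a](T))) → 5
  (σ[h=2](S) ∪ π[h,w](ρ[w/y](ρ[h/a](T)))) → 6
  S → 3
  π[h,w](S) → 3
  ((σ[h=2](S) ∪ π[h,w](ρ[w/y](ρ[h/a](T)))) − π[h,w](S)) → 4
  π[w](((σ[h=2](S) ∪ π[h,w](ρ[w/y](ρ[h/a](T)))) − π[h,w](S))) → 4
  σ[w='r'](π[w](((σ[h=2](S) ∪ π[h,w](ρ[w/y](ρ[h/a](T)))) − π[h,w](S)))) → 1

E1 result:
w
s
E2 result:
w
r
Witness: ('s',) appears 1× in E1 but 0× in E2.

no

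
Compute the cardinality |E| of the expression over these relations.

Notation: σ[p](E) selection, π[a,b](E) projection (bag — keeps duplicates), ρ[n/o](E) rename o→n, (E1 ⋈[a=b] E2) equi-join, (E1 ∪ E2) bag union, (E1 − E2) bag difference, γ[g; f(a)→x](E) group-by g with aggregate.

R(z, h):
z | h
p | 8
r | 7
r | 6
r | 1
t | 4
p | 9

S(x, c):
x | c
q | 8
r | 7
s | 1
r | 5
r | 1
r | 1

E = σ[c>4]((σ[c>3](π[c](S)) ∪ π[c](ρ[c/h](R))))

Subexpression sizes:
  S → 6
  π[c](S) → 6
  σ[c>3](π[c](S)) → 3
  R → 6
  ρ[c/h](R) → 6
  π[c](ρ[c/h](R)) → 6
  (σ[c>3](π[c](S)) ∪ π[c](ρ[c/h](R))) → 9
  σ[c>4]((σ[c>3](π[c](S)) ∪ π[c](ρ[c/h](R)))) → 7

|E| = 7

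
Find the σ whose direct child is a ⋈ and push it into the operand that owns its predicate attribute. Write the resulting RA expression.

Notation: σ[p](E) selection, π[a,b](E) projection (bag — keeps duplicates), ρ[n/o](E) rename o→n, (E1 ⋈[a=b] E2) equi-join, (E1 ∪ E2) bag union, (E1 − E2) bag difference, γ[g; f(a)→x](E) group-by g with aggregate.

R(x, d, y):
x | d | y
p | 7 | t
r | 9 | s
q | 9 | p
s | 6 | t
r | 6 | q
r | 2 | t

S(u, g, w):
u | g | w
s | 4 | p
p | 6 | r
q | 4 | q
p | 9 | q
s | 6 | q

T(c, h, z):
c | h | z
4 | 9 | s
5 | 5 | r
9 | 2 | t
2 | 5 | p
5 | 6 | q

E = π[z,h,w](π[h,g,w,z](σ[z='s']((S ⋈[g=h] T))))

σ filters on z, owned by the right side.
E' = π[z,h,w](π[h,g,w,z]((S ⋈[g=h] σ[z='s'](T))))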